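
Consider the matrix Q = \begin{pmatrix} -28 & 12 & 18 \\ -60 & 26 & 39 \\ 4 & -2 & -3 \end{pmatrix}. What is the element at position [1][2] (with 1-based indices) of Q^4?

-1020

Characteristic polynomial: μ^3 + 5μ^2 + 4μ = μ(μ + 1)(μ + 4), so the eigenvalues are -4, -1, 0.
μ=-1: eigenvector (2, 3, 1).
μ=0: eigenvector (0, 3, -2).
μ=-4: eigenvector (1, 2, 0).
P = [[2, 0, 1], [3, 3, 2], [1, -2, 0]], D = diag(-1, 0, -4), P⁻¹ = [[-4, 2, 3], [-2, 1, 1], [9, -4, -6]].
Q⁴ = P·diag(1, 0, 256)·P⁻¹ = [[2296, -1020, -1530], [4596, -2042, -3063], [-4, 2, 3]].
The requested entry is -1020.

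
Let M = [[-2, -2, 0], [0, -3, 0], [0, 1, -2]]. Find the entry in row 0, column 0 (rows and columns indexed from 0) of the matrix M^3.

-8

Characteristic polynomial: r^3 + 7r^2 + 16r + 12 = (r + 2)^2(r + 3), so the eigenvalues are -3, -2, -2.
r=-2: eigenvector (1, 0, 0).
r=-3: eigenvector (2, 1, -1).
r=-2: eigenvector (2, 0, 1).
P = [[1, 2, 2], [0, 1, 0], [0, -1, 1]], D = diag(-2, -3, -2), P⁻¹ = [[1, -4, -2], [0, 1, 0], [0, 1, 1]].
M³ = P·diag(-8, -27, -8)·P⁻¹ = [[-8, -38, 0], [0, -27, 0], [0, 19, -8]].
The requested entry is -8.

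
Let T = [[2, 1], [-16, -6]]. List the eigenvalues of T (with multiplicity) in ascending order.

Characteristic polynomial: p(s) = s^2 + 4s + 4 = (s + 2)^2.
Roots (with multiplicity): -2, -2.

-2, -2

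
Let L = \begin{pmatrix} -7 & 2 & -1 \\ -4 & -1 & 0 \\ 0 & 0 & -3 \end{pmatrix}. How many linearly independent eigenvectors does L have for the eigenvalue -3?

L + 3I = [[-4, 2, -1], [-4, 2, 0], [0, 0, 0]].
This matrix has rank 2, so its null space has dimension 3 − 2 = 1.

1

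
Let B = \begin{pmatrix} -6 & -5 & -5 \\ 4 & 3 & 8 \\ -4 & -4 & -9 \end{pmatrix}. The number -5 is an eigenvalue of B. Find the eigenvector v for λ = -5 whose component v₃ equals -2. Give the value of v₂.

2

B + 5I = [[-1, -5, -5], [4, 8, 8], [-4, -4, -4]].
Solving (B + 5I)v = 0 gives the eigenspace spanned by (0, 2, -2).
With v₃ = -2, v = (0, 2, -2), so v₂ = 2.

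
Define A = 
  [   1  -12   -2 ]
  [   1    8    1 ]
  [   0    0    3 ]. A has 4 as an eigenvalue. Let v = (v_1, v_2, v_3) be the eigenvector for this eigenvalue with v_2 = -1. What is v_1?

A − 4I = [[-3, -12, -2], [1, 4, 1], [0, 0, -1]].
Solving (A − 4I)v = 0 gives the eigenspace spanned by (4, -1, 0).
With v_2 = -1, v = (4, -1, 0), so v_1 = 4.

4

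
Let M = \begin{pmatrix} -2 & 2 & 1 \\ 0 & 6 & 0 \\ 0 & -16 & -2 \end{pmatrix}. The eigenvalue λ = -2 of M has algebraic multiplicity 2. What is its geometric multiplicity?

1

M + 2I = [[0, 2, 1], [0, 8, 0], [0, -16, 0]].
This matrix has rank 2, so its null space has dimension 3 − 2 = 1.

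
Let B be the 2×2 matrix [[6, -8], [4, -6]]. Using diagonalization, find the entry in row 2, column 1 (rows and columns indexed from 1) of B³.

16

Characteristic polynomial: r^2 - 4 = (r - 2)(r + 2), so the eigenvalues are -2, 2.
r=-2: eigenvector (-1, -1).
r=2: eigenvector (2, 1).
P = [[-1, 2], [-1, 1]], D = diag(-2, 2), P⁻¹ = [[1, -2], [1, -1]].
B³ = P·diag(-8, 8)·P⁻¹ = [[24, -32], [16, -24]].
The requested entry is 16.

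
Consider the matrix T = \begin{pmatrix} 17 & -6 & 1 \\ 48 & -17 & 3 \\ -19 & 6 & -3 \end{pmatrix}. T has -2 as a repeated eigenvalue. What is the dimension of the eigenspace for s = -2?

1

T + 2I = [[19, -6, 1], [48, -15, 3], [-19, 6, -1]].
This matrix has rank 2, so its null space has dimension 3 − 2 = 1.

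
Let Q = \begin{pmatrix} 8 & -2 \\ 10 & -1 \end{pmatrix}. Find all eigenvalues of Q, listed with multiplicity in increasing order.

Characteristic polynomial: p(λ) = λ^2 - 7λ + 12 = (λ - 4)(λ - 3).
Roots (with multiplicity): 3, 4.

3, 4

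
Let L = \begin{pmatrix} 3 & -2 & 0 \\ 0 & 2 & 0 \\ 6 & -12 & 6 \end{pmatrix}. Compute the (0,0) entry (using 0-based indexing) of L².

9

Characteristic polynomial: r^3 - 11r^2 + 36r - 36 = (r - 6)(r - 3)(r - 2), so the eigenvalues are 2, 3, 6.
r=6: eigenvector (0, 0, 1).
r=2: eigenvector (2, 1, 0).
r=3: eigenvector (1, 0, -2).
P = [[0, 2, 1], [0, 1, 0], [1, 0, -2]], D = diag(6, 2, 3), P⁻¹ = [[2, -4, 1], [0, 1, 0], [1, -2, 0]].
L² = P·diag(36, 4, 9)·P⁻¹ = [[9, -10, 0], [0, 4, 0], [54, -108, 36]].
The requested entry is 9.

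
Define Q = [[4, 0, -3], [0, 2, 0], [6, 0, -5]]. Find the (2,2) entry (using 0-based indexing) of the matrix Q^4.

31

Characteristic polynomial: t^3 - t^2 - 4t + 4 = (t - 2)(t - 1)(t + 2), so the eigenvalues are -2, 1, 2.
t=-2: eigenvector (-1, 0, -2).
t=1: eigenvector (1, 0, 1).
t=2: eigenvector (0, 1, 0).
P = [[-1, 1, 0], [0, 0, 1], [-2, 1, 0]], D = diag(-2, 1, 2), P⁻¹ = [[1, 0, -1], [2, 0, -1], [0, 1, 0]].
Q⁴ = P·diag(16, 1, 16)·P⁻¹ = [[-14, 0, 15], [0, 16, 0], [-30, 0, 31]].
The requested entry is 31.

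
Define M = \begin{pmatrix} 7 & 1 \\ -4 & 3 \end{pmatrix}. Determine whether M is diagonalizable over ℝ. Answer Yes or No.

No

Characteristic polynomial: p(λ) = λ^2 - 10λ + 25 = (λ - 5)^2.
λ = 5 has algebraic multiplicity 2; rank(M − 5I) = 1, so geometric multiplicity = 1.
Geometric multiplicity < algebraic multiplicity, so M is not diagonalizable.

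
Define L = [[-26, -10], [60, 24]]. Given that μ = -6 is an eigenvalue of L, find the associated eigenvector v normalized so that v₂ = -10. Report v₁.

L + 6I = [[-20, -10], [60, 30]].
Solving (L + 6I)v = 0 gives the eigenspace spanned by (5, -10).
With v₂ = -10, v = (5, -10), so v₁ = 5.

5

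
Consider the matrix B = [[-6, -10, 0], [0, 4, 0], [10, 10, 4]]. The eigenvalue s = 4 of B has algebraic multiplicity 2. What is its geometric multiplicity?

2

B − 4I = [[-10, -10, 0], [0, 0, 0], [10, 10, 0]].
This matrix has rank 1, so its null space has dimension 3 − 1 = 2.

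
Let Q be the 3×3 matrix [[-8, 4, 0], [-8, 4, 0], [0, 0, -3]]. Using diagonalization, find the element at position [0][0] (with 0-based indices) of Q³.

Characteristic polynomial: r^3 + 7r^2 + 12r = r(r + 3)(r + 4), so the eigenvalues are -4, -3, 0.
r=0: eigenvector (1, 2, 0).
r=-4: eigenvector (-1, -1, 0).
r=-3: eigenvector (0, 0, 1).
P = [[1, -1, 0], [2, -1, 0], [0, 0, 1]], D = diag(0, -4, -3), P⁻¹ = [[-1, 1, 0], [-2, 1, 0], [0, 0, 1]].
Q³ = P·diag(0, -64, -27)·P⁻¹ = [[-128, 64, 0], [-128, 64, 0], [0, 0, -27]].
The requested entry is -128.

-128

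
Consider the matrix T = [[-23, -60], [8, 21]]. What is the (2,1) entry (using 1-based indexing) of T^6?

-1456

Characteristic polynomial: λ^2 + 2λ - 3 = (λ - 1)(λ + 3), so the eigenvalues are -3, 1.
λ=1: eigenvector (-5, 2).
λ=-3: eigenvector (-3, 1).
P = [[-5, -3], [2, 1]], D = diag(1, -3), P⁻¹ = [[1, 3], [-2, -5]].
T⁶ = P·diag(1, 729)·P⁻¹ = [[4369, 10920], [-1456, -3639]].
The requested entry is -1456.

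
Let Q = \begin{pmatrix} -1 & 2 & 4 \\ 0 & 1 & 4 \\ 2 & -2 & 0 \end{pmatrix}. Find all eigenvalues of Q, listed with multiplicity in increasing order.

-1, 0, 1

Characteristic polynomial: p(μ) = μ^3 - μ = μ(μ - 1)(μ + 1).
Roots (with multiplicity): -1, 0, 1.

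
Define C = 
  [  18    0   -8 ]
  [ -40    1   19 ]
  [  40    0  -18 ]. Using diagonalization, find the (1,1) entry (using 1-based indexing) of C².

Characteristic polynomial: t^3 - t^2 - 4t + 4 = (t - 2)(t - 1)(t + 2), so the eigenvalues are -2, 1, 2.
t=2: eigenvector (1, -2, 2).
t=-2: eigenvector (2, -5, 5).
t=1: eigenvector (0, 1, 0).
P = [[1, 2, 0], [-2, -5, 1], [2, 5, 0]], D = diag(2, -2, 1), P⁻¹ = [[5, 0, -2], [-2, 0, 1], [0, 1, 1]].
C² = P·diag(4, 4, 1)·P⁻¹ = [[4, 0, 0], [0, 1, -3], [0, 0, 4]].
The requested entry is 4.

4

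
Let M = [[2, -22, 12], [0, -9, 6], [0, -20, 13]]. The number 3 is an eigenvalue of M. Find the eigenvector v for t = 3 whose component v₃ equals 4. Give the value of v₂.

2

M − 3I = [[-1, -22, 12], [0, -12, 6], [0, -20, 10]].
Solving (M − 3I)v = 0 gives the eigenspace spanned by (4, 2, 4).
With v₃ = 4, v = (4, 2, 4), so v₂ = 2.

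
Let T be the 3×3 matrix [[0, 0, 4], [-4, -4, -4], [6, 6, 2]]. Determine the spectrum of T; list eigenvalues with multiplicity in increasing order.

Characteristic polynomial: p(λ) = λ^3 + 2λ^2 - 8λ = λ(λ - 2)(λ + 4).
Roots (with multiplicity): -4, 0, 2.

-4, 0, 2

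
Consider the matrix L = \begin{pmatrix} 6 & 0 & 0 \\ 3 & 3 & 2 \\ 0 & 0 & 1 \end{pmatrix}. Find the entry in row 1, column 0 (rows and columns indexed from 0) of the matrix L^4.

Characteristic polynomial: λ^3 - 10λ^2 + 27λ - 18 = (λ - 6)(λ - 3)(λ - 1), so the eigenvalues are 1, 3, 6.
λ=6: eigenvector (1, 1, 0).
λ=1: eigenvector (0, -1, 1).
λ=3: eigenvector (0, 1, 0).
P = [[1, 0, 0], [1, -1, 1], [0, 1, 0]], D = diag(6, 1, 3), P⁻¹ = [[1, 0, 0], [0, 0, 1], [-1, 1, 1]].
L⁴ = P·diag(1296, 1, 81)·P⁻¹ = [[1296, 0, 0], [1215, 81, 80], [0, 0, 1]].
The requested entry is 1215.

1215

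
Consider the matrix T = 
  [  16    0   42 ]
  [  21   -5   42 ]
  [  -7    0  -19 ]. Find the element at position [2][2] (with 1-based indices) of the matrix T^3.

-125

Characteristic polynomial: r^3 + 8r^2 + 5r - 50 = (r - 2)(r + 5)^2, so the eigenvalues are -5, -5, 2.
r=-5: eigenvector (-2, -2, 1).
r=-5: eigenvector (0, 1, 0).
r=2: eigenvector (3, 3, -1).
P = [[-2, 0, 3], [-2, 1, 3], [1, 0, -1]], D = diag(-5, -5, 2), P⁻¹ = [[1, 0, 3], [-1, 1, 0], [1, 0, 2]].
T³ = P·diag(-125, -125, 8)·P⁻¹ = [[274, 0, 798], [399, -125, 798], [-133, 0, -391]].
The requested entry is -125.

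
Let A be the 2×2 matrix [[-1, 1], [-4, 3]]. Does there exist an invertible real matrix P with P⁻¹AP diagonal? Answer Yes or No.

No

Characteristic polynomial: p(μ) = μ^2 - 2μ + 1 = (μ - 1)^2.
μ = 1 has algebraic multiplicity 2; rank(A − 1I) = 1, so geometric multiplicity = 1.
Geometric multiplicity < algebraic multiplicity, so A is not diagonalizable.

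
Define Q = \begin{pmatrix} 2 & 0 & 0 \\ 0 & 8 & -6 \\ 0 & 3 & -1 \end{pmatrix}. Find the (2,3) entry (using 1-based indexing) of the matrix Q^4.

Characteristic polynomial: r^3 - 9r^2 + 24r - 20 = (r - 5)(r - 2)^2, so the eigenvalues are 2, 2, 5.
r=2: eigenvector (1, 0, 0).
r=2: eigenvector (0, -1, -1).
r=5: eigenvector (0, 2, 1).
P = [[1, 0, 0], [0, -1, 2], [0, -1, 1]], D = diag(2, 2, 5), P⁻¹ = [[1, 0, 0], [0, 1, -2], [0, 1, -1]].
Q⁴ = P·diag(16, 16, 625)·P⁻¹ = [[16, 0, 0], [0, 1234, -1218], [0, 609, -593]].
The requested entry is -1218.

-1218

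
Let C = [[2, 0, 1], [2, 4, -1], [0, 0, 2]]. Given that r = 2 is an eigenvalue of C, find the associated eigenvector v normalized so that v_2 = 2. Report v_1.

C − 2I = [[0, 0, 1], [2, 2, -1], [0, 0, 0]].
Solving (C − 2I)v = 0 gives the eigenspace spanned by (-2, 2, 0).
With v_2 = 2, v = (-2, 2, 0), so v_1 = -2.

-2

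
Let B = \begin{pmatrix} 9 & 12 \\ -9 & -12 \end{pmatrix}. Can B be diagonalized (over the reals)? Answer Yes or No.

Characteristic polynomial: p(λ) = λ^2 + 3λ = λ(λ + 3).
All 2 eigenvalues are distinct, so B is diagonalizable.

Yes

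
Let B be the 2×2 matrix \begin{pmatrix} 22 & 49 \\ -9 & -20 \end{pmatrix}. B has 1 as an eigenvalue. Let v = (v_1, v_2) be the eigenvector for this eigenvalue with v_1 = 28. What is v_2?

-12

B − 1I = [[21, 49], [-9, -21]].
Solving (B − 1I)v = 0 gives the eigenspace spanned by (28, -12).
With v_1 = 28, v = (28, -12), so v_2 = -12.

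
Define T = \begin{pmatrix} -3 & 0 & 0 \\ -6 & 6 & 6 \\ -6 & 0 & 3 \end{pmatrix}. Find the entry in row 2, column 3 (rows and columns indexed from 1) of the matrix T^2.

Characteristic polynomial: s^3 - 6s^2 - 9s + 54 = (s - 6)(s - 3)(s + 3), so the eigenvalues are -3, 3, 6.
s=-3: eigenvector (1, 0, 1).
s=6: eigenvector (0, 1, 0).
s=3: eigenvector (0, 2, -1).
P = [[1, 0, 0], [0, 1, 2], [1, 0, -1]], D = diag(-3, 6, 3), P⁻¹ = [[1, 0, 0], [-2, 1, 2], [1, 0, -1]].
T² = P·diag(9, 36, 9)·P⁻¹ = [[9, 0, 0], [-54, 36, 54], [0, 0, 9]].
The requested entry is 54.

54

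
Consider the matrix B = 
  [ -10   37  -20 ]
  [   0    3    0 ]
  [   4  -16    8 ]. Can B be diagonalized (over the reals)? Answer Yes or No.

Yes

Characteristic polynomial: p(t) = t^3 - t^2 - 6t = t(t - 3)(t + 2).
All 3 eigenvalues are distinct, so B is diagonalizable.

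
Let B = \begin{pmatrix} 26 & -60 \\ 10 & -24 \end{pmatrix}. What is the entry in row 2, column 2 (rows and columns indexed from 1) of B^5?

-18624

Characteristic polynomial: t^2 - 2t - 24 = (t - 6)(t + 4), so the eigenvalues are -4, 6.
t=6: eigenvector (3, 1).
t=-4: eigenvector (2, 1).
P = [[3, 2], [1, 1]], D = diag(6, -4), P⁻¹ = [[1, -2], [-1, 3]].
B⁵ = P·diag(7776, -1024)·P⁻¹ = [[25376, -52800], [8800, -18624]].
The requested entry is -18624.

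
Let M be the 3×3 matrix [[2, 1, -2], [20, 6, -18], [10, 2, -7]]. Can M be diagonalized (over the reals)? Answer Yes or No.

Characteristic polynomial: p(t) = t^3 - t^2 - 8t + 12 = (t - 2)^2(t + 3).
t = 2 has algebraic multiplicity 2; rank(M − 2I) = 2, so geometric multiplicity = 1.
Geometric multiplicity < algebraic multiplicity, so M is not diagonalizable.

No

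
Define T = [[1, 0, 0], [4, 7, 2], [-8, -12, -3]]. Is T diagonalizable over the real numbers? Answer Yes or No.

Characteristic polynomial: p(μ) = μ^3 - 5μ^2 + 7μ - 3 = (μ - 3)(μ - 1)^2.
μ = 1 has algebraic multiplicity 2; rank(T − 1I) = 1, so geometric multiplicity = 2.
Every eigenvalue has geometric = algebraic multiplicity, so T is diagonalizable.

Yes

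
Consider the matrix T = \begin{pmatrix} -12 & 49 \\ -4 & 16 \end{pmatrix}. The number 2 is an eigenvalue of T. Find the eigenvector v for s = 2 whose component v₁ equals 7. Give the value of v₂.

2

T − 2I = [[-14, 49], [-4, 14]].
Solving (T − 2I)v = 0 gives the eigenspace spanned by (7, 2).
With v₁ = 7, v = (7, 2), so v₂ = 2.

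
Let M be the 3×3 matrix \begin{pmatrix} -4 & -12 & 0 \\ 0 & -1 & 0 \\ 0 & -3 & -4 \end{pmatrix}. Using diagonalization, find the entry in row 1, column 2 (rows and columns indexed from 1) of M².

Characteristic polynomial: t^3 + 9t^2 + 24t + 16 = (t + 1)(t + 4)^2, so the eigenvalues are -4, -4, -1.
t=-1: eigenvector (-4, 1, -1).
t=-4: eigenvector (1, 0, -1).
t=-4: eigenvector (0, 0, 1).
P = [[-4, 1, 0], [1, 0, 0], [-1, -1, 1]], D = diag(-1, -4, -4), P⁻¹ = [[0, 1, 0], [1, 4, 0], [1, 5, 1]].
M² = P·diag(1, 16, 16)·P⁻¹ = [[16, 60, 0], [0, 1, 0], [0, 15, 16]].
The requested entry is 60.

60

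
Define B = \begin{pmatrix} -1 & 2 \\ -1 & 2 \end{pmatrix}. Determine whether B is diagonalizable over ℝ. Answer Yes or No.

Yes

Characteristic polynomial: p(t) = t^2 - t = t(t - 1).
All 2 eigenvalues are distinct, so B is diagonalizable.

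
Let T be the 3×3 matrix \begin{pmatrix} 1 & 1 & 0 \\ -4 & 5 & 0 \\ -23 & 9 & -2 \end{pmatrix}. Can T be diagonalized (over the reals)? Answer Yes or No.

No

Characteristic polynomial: p(r) = r^3 - 4r^2 - 3r + 18 = (r - 3)^2(r + 2).
r = 3 has algebraic multiplicity 2; rank(T − 3I) = 2, so geometric multiplicity = 1.
Geometric multiplicity < algebraic multiplicity, so T is not diagonalizable.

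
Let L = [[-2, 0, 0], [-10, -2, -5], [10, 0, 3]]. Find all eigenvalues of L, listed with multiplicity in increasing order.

Characteristic polynomial: p(s) = s^3 + s^2 - 8s - 12 = (s - 3)(s + 2)^2.
Roots (with multiplicity): -2, -2, 3.

-2, -2, 3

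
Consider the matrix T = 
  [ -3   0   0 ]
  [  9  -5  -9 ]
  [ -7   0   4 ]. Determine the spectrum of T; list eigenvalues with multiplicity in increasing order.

-5, -3, 4

Characteristic polynomial: p(μ) = μ^3 + 4μ^2 - 17μ - 60 = (μ - 4)(μ + 3)(μ + 5).
Roots (with multiplicity): -5, -3, 4.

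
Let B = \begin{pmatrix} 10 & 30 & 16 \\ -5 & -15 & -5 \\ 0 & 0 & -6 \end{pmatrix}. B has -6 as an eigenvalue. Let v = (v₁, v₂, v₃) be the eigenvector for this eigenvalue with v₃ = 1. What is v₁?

B + 6I = [[16, 30, 16], [-5, -9, -5], [0, 0, 0]].
Solving (B + 6I)v = 0 gives the eigenspace spanned by (-1, 0, 1).
With v₃ = 1, v = (-1, 0, 1), so v₁ = -1.

-1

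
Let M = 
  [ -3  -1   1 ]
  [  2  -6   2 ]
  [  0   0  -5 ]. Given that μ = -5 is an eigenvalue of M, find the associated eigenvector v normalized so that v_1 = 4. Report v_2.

M + 5I = [[2, -1, 1], [2, -1, 2], [0, 0, 0]].
Solving (M + 5I)v = 0 gives the eigenspace spanned by (4, 8, 0).
With v_1 = 4, v = (4, 8, 0), so v_2 = 8.

8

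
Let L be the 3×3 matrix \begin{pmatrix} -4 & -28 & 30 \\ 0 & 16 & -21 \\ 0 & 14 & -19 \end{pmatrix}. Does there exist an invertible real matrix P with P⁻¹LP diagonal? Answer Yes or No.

Characteristic polynomial: p(λ) = λ^3 + 7λ^2 + 2λ - 40 = (λ - 2)(λ + 4)(λ + 5).
All 3 eigenvalues are distinct, so L is diagonalizable.

Yes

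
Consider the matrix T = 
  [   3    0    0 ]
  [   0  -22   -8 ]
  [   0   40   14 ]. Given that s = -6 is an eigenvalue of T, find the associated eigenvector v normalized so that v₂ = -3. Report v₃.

6

T + 6I = [[9, 0, 0], [0, -16, -8], [0, 40, 20]].
Solving (T + 6I)v = 0 gives the eigenspace spanned by (0, -3, 6).
With v₂ = -3, v = (0, -3, 6), so v₃ = 6.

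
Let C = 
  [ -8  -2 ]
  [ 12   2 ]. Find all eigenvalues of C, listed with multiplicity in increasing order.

Characteristic polynomial: p(t) = t^2 + 6t + 8 = (t + 2)(t + 4).
Roots (with multiplicity): -4, -2.

-4, -2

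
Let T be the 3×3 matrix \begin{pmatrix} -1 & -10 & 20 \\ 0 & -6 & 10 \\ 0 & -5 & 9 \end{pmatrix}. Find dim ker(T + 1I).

2

T + 1I = [[0, -10, 20], [0, -5, 10], [0, -5, 10]].
This matrix has rank 1, so its null space has dimension 3 − 1 = 2.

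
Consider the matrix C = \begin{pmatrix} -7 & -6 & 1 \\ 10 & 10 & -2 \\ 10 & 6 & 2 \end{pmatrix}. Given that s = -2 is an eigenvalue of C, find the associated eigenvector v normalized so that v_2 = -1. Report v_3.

C + 2I = [[-5, -6, 1], [10, 12, -2], [10, 6, 4]].
Solving (C + 2I)v = 0 gives the eigenspace spanned by (1, -1, -1).
With v_2 = -1, v = (1, -1, -1), so v_3 = -1.

-1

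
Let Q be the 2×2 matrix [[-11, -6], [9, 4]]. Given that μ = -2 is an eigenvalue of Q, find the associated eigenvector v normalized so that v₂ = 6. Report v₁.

-4

Q + 2I = [[-9, -6], [9, 6]].
Solving (Q + 2I)v = 0 gives the eigenspace spanned by (-4, 6).
With v₂ = 6, v = (-4, 6), so v₁ = -4.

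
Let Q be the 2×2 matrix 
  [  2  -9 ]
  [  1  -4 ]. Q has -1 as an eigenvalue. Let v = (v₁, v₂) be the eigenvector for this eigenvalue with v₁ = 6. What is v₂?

2

Q + 1I = [[3, -9], [1, -3]].
Solving (Q + 1I)v = 0 gives the eigenspace spanned by (6, 2).
With v₁ = 6, v = (6, 2), so v₂ = 2.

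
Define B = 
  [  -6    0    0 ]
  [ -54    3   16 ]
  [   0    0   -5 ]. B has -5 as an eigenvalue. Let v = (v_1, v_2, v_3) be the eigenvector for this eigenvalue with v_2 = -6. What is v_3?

3

B + 5I = [[-1, 0, 0], [-54, 8, 16], [0, 0, 0]].
Solving (B + 5I)v = 0 gives the eigenspace spanned by (0, -6, 3).
With v_2 = -6, v = (0, -6, 3), so v_3 = 3.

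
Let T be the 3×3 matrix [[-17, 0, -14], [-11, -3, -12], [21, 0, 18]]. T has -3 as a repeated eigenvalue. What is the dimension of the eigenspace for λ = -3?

T + 3I = [[-14, 0, -14], [-11, 0, -12], [21, 0, 21]].
This matrix has rank 2, so its null space has dimension 3 − 2 = 1.

1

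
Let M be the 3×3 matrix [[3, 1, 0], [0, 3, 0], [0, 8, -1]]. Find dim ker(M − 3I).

1

M − 3I = [[0, 1, 0], [0, 0, 0], [0, 8, -4]].
This matrix has rank 2, so its null space has dimension 3 − 2 = 1.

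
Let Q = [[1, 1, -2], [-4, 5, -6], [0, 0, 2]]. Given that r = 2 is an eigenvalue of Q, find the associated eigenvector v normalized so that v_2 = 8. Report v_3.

4

Q − 2I = [[-1, 1, -2], [-4, 3, -6], [0, 0, 0]].
Solving (Q − 2I)v = 0 gives the eigenspace spanned by (0, 8, 4).
With v_2 = 8, v = (0, 8, 4), so v_3 = 4.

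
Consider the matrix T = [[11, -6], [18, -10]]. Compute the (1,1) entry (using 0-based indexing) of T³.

-28

Characteristic polynomial: r^2 - r - 2 = (r - 2)(r + 1), so the eigenvalues are -1, 2.
r=-1: eigenvector (1, 2).
r=2: eigenvector (-2, -3).
P = [[1, -2], [2, -3]], D = diag(-1, 2), P⁻¹ = [[-3, 2], [-2, 1]].
T³ = P·diag(-1, 8)·P⁻¹ = [[35, -18], [54, -28]].
The requested entry is -28.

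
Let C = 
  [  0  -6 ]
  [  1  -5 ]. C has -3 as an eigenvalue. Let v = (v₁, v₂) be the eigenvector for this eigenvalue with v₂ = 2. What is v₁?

C + 3I = [[3, -6], [1, -2]].
Solving (C + 3I)v = 0 gives the eigenspace spanned by (4, 2).
With v₂ = 2, v = (4, 2), so v₁ = 4.

4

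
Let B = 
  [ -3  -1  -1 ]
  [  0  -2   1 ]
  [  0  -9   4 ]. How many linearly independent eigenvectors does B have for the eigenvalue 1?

B − 1I = [[-4, -1, -1], [0, -3, 1], [0, -9, 3]].
This matrix has rank 2, so its null space has dimension 3 − 2 = 1.

1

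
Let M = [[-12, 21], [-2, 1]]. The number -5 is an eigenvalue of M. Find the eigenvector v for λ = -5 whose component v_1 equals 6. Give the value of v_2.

M + 5I = [[-7, 21], [-2, 6]].
Solving (M + 5I)v = 0 gives the eigenspace spanned by (6, 2).
With v_1 = 6, v = (6, 2), so v_2 = 2.

2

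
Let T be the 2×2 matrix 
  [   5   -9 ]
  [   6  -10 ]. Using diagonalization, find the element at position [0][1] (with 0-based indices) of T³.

-189

Characteristic polynomial: s^2 + 5s + 4 = (s + 1)(s + 4), so the eigenvalues are -4, -1.
s=-4: eigenvector (1, 1).
s=-1: eigenvector (3, 2).
P = [[1, 3], [1, 2]], D = diag(-4, -1), P⁻¹ = [[-2, 3], [1, -1]].
T³ = P·diag(-64, -1)·P⁻¹ = [[125, -189], [126, -190]].
The requested entry is -189.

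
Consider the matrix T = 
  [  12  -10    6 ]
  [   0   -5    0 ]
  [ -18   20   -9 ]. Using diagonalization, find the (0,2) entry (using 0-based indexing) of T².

18

Characteristic polynomial: s^3 + 2s^2 - 15s = s(s - 3)(s + 5), so the eigenvalues are -5, 0, 3.
s=0: eigenvector (1, 0, -2).
s=-5: eigenvector (2, 1, -4).
s=3: eigenvector (2, 0, -3).
P = [[1, 2, 2], [0, 1, 0], [-2, -4, -3]], D = diag(0, -5, 3), P⁻¹ = [[-3, -2, -2], [0, 1, 0], [2, 0, 1]].
T² = P·diag(0, 25, 9)·P⁻¹ = [[36, 50, 18], [0, 25, 0], [-54, -100, -27]].
The requested entry is 18.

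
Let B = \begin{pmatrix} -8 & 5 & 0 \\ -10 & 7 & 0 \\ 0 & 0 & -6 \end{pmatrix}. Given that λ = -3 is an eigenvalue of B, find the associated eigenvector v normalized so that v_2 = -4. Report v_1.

B + 3I = [[-5, 5, 0], [-10, 10, 0], [0, 0, -3]].
Solving (B + 3I)v = 0 gives the eigenspace spanned by (-4, -4, 0).
With v_2 = -4, v = (-4, -4, 0), so v_1 = -4.

-4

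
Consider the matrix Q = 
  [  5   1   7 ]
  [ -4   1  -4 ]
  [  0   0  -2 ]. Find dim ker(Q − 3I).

1

Q − 3I = [[2, 1, 7], [-4, -2, -4], [0, 0, -5]].
This matrix has rank 2, so its null space has dimension 3 − 2 = 1.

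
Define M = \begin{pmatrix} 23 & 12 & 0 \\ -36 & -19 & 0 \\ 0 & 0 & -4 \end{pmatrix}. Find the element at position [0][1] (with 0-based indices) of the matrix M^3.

Characteristic polynomial: r^3 - 21r - 20 = (r - 5)(r + 1)(r + 4), so the eigenvalues are -4, -1, 5.
r=-1: eigenvector (1, -2, 0).
r=5: eigenvector (2, -3, 0).
r=-4: eigenvector (0, 0, 1).
P = [[1, 2, 0], [-2, -3, 0], [0, 0, 1]], D = diag(-1, 5, -4), P⁻¹ = [[-3, -2, 0], [2, 1, 0], [0, 0, 1]].
M³ = P·diag(-1, 125, -64)·P⁻¹ = [[503, 252, 0], [-756, -379, 0], [0, 0, -64]].
The requested entry is 252.

252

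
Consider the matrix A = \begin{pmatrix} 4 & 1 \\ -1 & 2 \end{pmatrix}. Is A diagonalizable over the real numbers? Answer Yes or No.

No

Characteristic polynomial: p(μ) = μ^2 - 6μ + 9 = (μ - 3)^2.
μ = 3 has algebraic multiplicity 2; rank(A − 3I) = 1, so geometric multiplicity = 1.
Geometric multiplicity < algebraic multiplicity, so A is not diagonalizable.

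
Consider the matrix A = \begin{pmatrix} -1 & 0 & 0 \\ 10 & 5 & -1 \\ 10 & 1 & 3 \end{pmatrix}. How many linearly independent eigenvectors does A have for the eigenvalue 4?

1

A − 4I = [[-5, 0, 0], [10, 1, -1], [10, 1, -1]].
This matrix has rank 2, so its null space has dimension 3 − 2 = 1.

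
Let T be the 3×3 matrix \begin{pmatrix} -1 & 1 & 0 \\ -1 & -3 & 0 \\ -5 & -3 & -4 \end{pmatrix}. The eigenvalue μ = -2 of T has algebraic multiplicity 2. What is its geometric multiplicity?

1

T + 2I = [[1, 1, 0], [-1, -1, 0], [-5, -3, -2]].
This matrix has rank 2, so its null space has dimension 3 − 2 = 1.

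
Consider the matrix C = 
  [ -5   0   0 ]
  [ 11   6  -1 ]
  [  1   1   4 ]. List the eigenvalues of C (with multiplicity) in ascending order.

-5, 5, 5

Characteristic polynomial: p(λ) = λ^3 - 5λ^2 - 25λ + 125 = (λ - 5)^2(λ + 5).
Roots (with multiplicity): -5, 5, 5.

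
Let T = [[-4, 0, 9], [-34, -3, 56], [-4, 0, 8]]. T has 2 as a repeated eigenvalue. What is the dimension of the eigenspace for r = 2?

1

T − 2I = [[-6, 0, 9], [-34, -5, 56], [-4, 0, 6]].
This matrix has rank 2, so its null space has dimension 3 − 2 = 1.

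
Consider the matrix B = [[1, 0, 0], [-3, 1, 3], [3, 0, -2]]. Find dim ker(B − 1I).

B − 1I = [[0, 0, 0], [-3, 0, 3], [3, 0, -3]].
This matrix has rank 1, so its null space has dimension 3 − 1 = 2.

2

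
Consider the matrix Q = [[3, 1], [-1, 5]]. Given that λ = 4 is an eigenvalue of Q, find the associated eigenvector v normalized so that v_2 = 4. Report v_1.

Q − 4I = [[-1, 1], [-1, 1]].
Solving (Q − 4I)v = 0 gives the eigenspace spanned by (4, 4).
With v_2 = 4, v = (4, 4), so v_1 = 4.

4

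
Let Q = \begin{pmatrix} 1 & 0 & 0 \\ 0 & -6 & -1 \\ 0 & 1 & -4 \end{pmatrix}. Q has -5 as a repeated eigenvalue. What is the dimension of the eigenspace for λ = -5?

Q + 5I = [[6, 0, 0], [0, -1, -1], [0, 1, 1]].
This matrix has rank 2, so its null space has dimension 3 − 2 = 1.

1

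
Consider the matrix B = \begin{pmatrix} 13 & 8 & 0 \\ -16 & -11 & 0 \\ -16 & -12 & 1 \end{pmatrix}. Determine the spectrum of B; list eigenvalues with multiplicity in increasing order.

-3, 1, 5

Characteristic polynomial: p(μ) = μ^3 - 3μ^2 - 13μ + 15 = (μ - 5)(μ - 1)(μ + 3).
Roots (with multiplicity): -3, 1, 5.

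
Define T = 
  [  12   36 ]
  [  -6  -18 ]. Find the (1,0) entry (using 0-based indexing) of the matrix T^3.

-216

Characteristic polynomial: r^2 + 6r = r(r + 6), so the eigenvalues are -6, 0.
r=0: eigenvector (3, -1).
r=-6: eigenvector (-2, 1).
P = [[3, -2], [-1, 1]], D = diag(0, -6), P⁻¹ = [[1, 2], [1, 3]].
T³ = P·diag(0, -216)·P⁻¹ = [[432, 1296], [-216, -648]].
The requested entry is -216.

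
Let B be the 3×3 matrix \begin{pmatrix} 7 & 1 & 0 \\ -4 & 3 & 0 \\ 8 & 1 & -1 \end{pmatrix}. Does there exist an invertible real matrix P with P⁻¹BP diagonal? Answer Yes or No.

Characteristic polynomial: p(μ) = μ^3 - 9μ^2 + 15μ + 25 = (μ - 5)^2(μ + 1).
μ = 5 has algebraic multiplicity 2; rank(B − 5I) = 2, so geometric multiplicity = 1.
Geometric multiplicity < algebraic multiplicity, so B is not diagonalizable.

No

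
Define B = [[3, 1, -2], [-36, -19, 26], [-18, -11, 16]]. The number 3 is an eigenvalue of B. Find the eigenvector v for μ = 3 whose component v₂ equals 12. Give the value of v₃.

B − 3I = [[0, 1, -2], [-36, -22, 26], [-18, -11, 13]].
Solving (B − 3I)v = 0 gives the eigenspace spanned by (-3, 12, 6).
With v₂ = 12, v = (-3, 12, 6), so v₃ = 6.

6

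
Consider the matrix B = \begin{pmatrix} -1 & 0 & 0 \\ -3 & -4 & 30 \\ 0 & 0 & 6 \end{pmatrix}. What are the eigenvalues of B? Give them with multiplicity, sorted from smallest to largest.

Characteristic polynomial: p(r) = r^3 - r^2 - 26r - 24 = (r - 6)(r + 1)(r + 4).
Roots (with multiplicity): -4, -1, 6.

-4, -1, 6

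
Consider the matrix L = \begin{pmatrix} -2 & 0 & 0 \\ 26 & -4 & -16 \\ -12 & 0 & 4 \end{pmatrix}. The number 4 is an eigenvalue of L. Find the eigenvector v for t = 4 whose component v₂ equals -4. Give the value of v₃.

2

L − 4I = [[-6, 0, 0], [26, -8, -16], [-12, 0, 0]].
Solving (L − 4I)v = 0 gives the eigenspace spanned by (0, -4, 2).
With v₂ = -4, v = (0, -4, 2), so v₃ = 2.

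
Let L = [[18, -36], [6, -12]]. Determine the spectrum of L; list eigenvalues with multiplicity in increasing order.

0, 6

Characteristic polynomial: p(r) = r^2 - 6r = r(r - 6).
Roots (with multiplicity): 0, 6.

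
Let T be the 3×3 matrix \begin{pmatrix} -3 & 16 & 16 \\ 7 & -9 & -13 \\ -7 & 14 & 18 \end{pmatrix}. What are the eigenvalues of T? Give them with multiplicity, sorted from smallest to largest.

Characteristic polynomial: p(r) = r^3 - 6r^2 - 7r + 60 = (r - 5)(r - 4)(r + 3).
Roots (with multiplicity): -3, 4, 5.

-3, 4, 5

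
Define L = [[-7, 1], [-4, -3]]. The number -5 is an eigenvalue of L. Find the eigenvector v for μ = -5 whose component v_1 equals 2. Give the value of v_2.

L + 5I = [[-2, 1], [-4, 2]].
Solving (L + 5I)v = 0 gives the eigenspace spanned by (2, 4).
With v_1 = 2, v = (2, 4), so v_2 = 4.

4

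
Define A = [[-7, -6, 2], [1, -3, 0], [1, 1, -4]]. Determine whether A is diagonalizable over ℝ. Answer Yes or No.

Characteristic polynomial: p(s) = s^3 + 14s^2 + 65s + 100 = (s + 4)(s + 5)^2.
s = -5 has algebraic multiplicity 2; rank(A + 5I) = 2, so geometric multiplicity = 1.
Geometric multiplicity < algebraic multiplicity, so A is not diagonalizable.

No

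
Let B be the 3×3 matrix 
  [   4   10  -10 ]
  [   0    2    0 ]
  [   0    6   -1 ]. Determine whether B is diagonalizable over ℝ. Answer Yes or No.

Characteristic polynomial: p(t) = t^3 - 5t^2 + 2t + 8 = (t - 4)(t - 2)(t + 1).
All 3 eigenvalues are distinct, so B is diagonalizable.

Yes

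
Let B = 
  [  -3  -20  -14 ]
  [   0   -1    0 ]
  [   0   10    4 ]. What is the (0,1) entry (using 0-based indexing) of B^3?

-260

Characteristic polynomial: λ^3 - 13λ - 12 = (λ - 4)(λ + 1)(λ + 3), so the eigenvalues are -3, -1, 4.
λ=-3: eigenvector (1, 0, 0).
λ=-1: eigenvector (4, 1, -2).
λ=4: eigenvector (-2, 0, 1).
P = [[1, 4, -2], [0, 1, 0], [0, -2, 1]], D = diag(-3, -1, 4), P⁻¹ = [[1, 0, 2], [0, 1, 0], [0, 2, 1]].
B³ = P·diag(-27, -1, 64)·P⁻¹ = [[-27, -260, -182], [0, -1, 0], [0, 130, 64]].
The requested entry is -260.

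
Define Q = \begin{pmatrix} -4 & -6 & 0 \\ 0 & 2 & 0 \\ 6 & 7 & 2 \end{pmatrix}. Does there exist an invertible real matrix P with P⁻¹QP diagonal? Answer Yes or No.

Characteristic polynomial: p(μ) = μ^3 - 12μ + 16 = (μ - 2)^2(μ + 4).
μ = 2 has algebraic multiplicity 2; rank(Q − 2I) = 2, so geometric multiplicity = 1.
Geometric multiplicity < algebraic multiplicity, so Q is not diagonalizable.

No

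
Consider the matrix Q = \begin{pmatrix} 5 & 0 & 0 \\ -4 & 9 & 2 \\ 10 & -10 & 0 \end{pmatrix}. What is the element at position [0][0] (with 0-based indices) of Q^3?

Characteristic polynomial: r^3 - 14r^2 + 65r - 100 = (r - 5)^2(r - 4), so the eigenvalues are 4, 5, 5.
r=5: eigenvector (0, 1, -2).
r=5: eigenvector (1, 0, 2).
r=4: eigenvector (0, -2, 5).
P = [[0, 1, 0], [1, 0, -2], [-2, 2, 5]], D = diag(5, 5, 4), P⁻¹ = [[-4, 5, 2], [1, 0, 0], [-2, 2, 1]].
Q³ = P·diag(125, 125, 64)·P⁻¹ = [[125, 0, 0], [-244, 369, 122], [610, -610, -180]].
The requested entry is 125.

125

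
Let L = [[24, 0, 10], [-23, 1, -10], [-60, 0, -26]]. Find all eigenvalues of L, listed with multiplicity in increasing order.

Characteristic polynomial: p(t) = t^3 + t^2 - 26t + 24 = (t - 4)(t - 1)(t + 6).
Roots (with multiplicity): -6, 1, 4.

-6, 1, 4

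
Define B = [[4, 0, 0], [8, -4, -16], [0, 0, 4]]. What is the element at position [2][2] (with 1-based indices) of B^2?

16

Characteristic polynomial: μ^3 - 4μ^2 - 16μ + 64 = (μ - 4)^2(μ + 4), so the eigenvalues are -4, 4, 4.
μ=-4: eigenvector (0, 1, 0).
μ=4: eigenvector (5, 1, 2).
μ=4: eigenvector (2, 0, 1).
P = [[0, 5, 2], [1, 1, 0], [0, 2, 1]], D = diag(-4, 4, 4), P⁻¹ = [[-1, 1, 2], [1, 0, -2], [-2, 0, 5]].
B² = P·diag(16, 16, 16)·P⁻¹ = [[16, 0, 0], [0, 16, 0], [0, 0, 16]].
The requested entry is 16.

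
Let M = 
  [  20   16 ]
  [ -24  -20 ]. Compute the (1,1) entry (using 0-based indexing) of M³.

-320

Characteristic polynomial: λ^2 - 16 = (λ - 4)(λ + 4), so the eigenvalues are -4, 4.
λ=4: eigenvector (1, -1).
λ=-4: eigenvector (-2, 3).
P = [[1, -2], [-1, 3]], D = diag(4, -4), P⁻¹ = [[3, 2], [1, 1]].
M³ = P·diag(64, -64)·P⁻¹ = [[320, 256], [-384, -320]].
The requested entry is -320.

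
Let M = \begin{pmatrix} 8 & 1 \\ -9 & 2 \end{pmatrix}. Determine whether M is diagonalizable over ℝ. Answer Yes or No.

No

Characteristic polynomial: p(λ) = λ^2 - 10λ + 25 = (λ - 5)^2.
λ = 5 has algebraic multiplicity 2; rank(M − 5I) = 1, so geometric multiplicity = 1.
Geometric multiplicity < algebraic multiplicity, so M is not diagonalizable.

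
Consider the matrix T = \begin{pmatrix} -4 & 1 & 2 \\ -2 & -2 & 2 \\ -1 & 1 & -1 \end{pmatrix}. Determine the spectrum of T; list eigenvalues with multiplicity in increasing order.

-3, -2, -2

Characteristic polynomial: p(λ) = λ^3 + 7λ^2 + 16λ + 12 = (λ + 2)^2(λ + 3).
Roots (with multiplicity): -3, -2, -2.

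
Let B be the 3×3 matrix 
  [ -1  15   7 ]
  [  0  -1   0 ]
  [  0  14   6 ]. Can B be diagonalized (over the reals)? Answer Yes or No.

No

Characteristic polynomial: p(s) = s^3 - 4s^2 - 11s - 6 = (s - 6)(s + 1)^2.
s = -1 has algebraic multiplicity 2; rank(B + 1I) = 2, so geometric multiplicity = 1.
Geometric multiplicity < algebraic multiplicity, so B is not diagonalizable.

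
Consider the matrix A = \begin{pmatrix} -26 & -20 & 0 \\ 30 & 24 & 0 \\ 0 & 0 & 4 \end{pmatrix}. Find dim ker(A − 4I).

2

A − 4I = [[-30, -20, 0], [30, 20, 0], [0, 0, 0]].
This matrix has rank 1, so its null space has dimension 3 − 1 = 2.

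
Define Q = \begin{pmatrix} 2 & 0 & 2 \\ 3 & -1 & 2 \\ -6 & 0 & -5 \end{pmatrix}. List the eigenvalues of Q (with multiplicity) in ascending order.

-2, -1, -1

Characteristic polynomial: p(λ) = λ^3 + 4λ^2 + 5λ + 2 = (λ + 1)^2(λ + 2).
Roots (with multiplicity): -2, -1, -1.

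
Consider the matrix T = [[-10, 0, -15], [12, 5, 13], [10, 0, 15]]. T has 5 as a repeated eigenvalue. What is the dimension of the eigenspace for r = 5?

1

T − 5I = [[-15, 0, -15], [12, 0, 13], [10, 0, 10]].
This matrix has rank 2, so its null space has dimension 3 − 2 = 1.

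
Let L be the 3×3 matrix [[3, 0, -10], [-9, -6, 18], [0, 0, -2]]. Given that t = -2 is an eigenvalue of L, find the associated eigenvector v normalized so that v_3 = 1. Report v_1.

2

L + 2I = [[5, 0, -10], [-9, -4, 18], [0, 0, 0]].
Solving (L + 2I)v = 0 gives the eigenspace spanned by (2, 0, 1).
With v_3 = 1, v = (2, 0, 1), so v_1 = 2.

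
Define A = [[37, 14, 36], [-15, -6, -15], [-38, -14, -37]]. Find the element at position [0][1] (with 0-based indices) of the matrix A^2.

Characteristic polynomial: λ^3 + 6λ^2 - λ - 6 = (λ - 1)(λ + 1)(λ + 6), so the eigenvalues are -6, -1, 1.
λ=-1: eigenvector (3, -3, -2).
λ=-6: eigenvector (-2, 1, 2).
λ=1: eigenvector (-1, 0, 1).
P = [[3, -2, -1], [-3, 1, 0], [-2, 2, 1]], D = diag(-1, -6, 1), P⁻¹ = [[1, 0, 1], [3, 1, 3], [-4, -2, -3]].
A² = P·diag(1, 36, 1)·P⁻¹ = [[-209, -70, -210], [105, 36, 105], [210, 70, 211]].
The requested entry is -70.

-70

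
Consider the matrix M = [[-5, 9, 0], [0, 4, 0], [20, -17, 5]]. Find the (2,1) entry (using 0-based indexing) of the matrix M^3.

Characteristic polynomial: t^3 - 4t^2 - 25t + 100 = (t - 5)(t - 4)(t + 5), so the eigenvalues are -5, 4, 5.
t=-5: eigenvector (1, 0, -2).
t=5: eigenvector (0, 0, 1).
t=4: eigenvector (1, 1, -3).
P = [[1, 0, 1], [0, 0, 1], [-2, 1, -3]], D = diag(-5, 5, 4), P⁻¹ = [[1, -1, 0], [2, 1, 1], [0, 1, 0]].
M³ = P·diag(-125, 125, 64)·P⁻¹ = [[-125, 189, 0], [0, 64, 0], [500, -317, 125]].
The requested entry is -317.

-317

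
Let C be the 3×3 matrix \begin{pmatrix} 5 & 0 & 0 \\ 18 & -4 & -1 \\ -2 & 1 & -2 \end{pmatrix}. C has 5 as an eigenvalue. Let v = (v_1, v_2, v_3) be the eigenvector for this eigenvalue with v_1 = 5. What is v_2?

10

C − 5I = [[0, 0, 0], [18, -9, -1], [-2, 1, -7]].
Solving (C − 5I)v = 0 gives the eigenspace spanned by (5, 10, 0).
With v_1 = 5, v = (5, 10, 0), so v_2 = 10.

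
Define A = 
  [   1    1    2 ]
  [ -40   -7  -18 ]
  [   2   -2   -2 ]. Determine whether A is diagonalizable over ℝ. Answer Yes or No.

Characteristic polynomial: p(μ) = μ^3 + 8μ^2 + 5μ - 50 = (μ - 2)(μ + 5)^2.
μ = -5 has algebraic multiplicity 2; rank(A + 5I) = 2, so geometric multiplicity = 1.
Geometric multiplicity < algebraic multiplicity, so A is not diagonalizable.

No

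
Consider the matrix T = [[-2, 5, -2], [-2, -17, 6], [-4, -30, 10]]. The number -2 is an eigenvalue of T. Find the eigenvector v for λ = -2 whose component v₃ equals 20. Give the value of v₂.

T + 2I = [[0, 5, -2], [-2, -15, 6], [-4, -30, 12]].
Solving (T + 2I)v = 0 gives the eigenspace spanned by (0, 8, 20).
With v₃ = 20, v = (0, 8, 20), so v₂ = 8.

8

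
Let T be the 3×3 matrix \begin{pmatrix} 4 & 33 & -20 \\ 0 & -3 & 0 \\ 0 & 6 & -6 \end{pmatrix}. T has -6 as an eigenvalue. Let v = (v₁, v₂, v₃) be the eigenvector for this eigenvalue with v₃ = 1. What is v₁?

T + 6I = [[10, 33, -20], [0, 3, 0], [0, 6, 0]].
Solving (T + 6I)v = 0 gives the eigenspace spanned by (2, 0, 1).
With v₃ = 1, v = (2, 0, 1), so v₁ = 2.

2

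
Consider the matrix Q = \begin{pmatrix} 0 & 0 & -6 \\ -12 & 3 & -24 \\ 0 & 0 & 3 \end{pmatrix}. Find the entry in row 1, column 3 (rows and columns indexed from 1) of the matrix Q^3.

Characteristic polynomial: λ^3 - 6λ^2 + 9λ = λ(λ - 3)^2, so the eigenvalues are 0, 3, 3.
λ=0: eigenvector (1, 4, 0).
λ=3: eigenvector (-2, 0, 1).
λ=3: eigenvector (0, 1, 0).
P = [[1, -2, 0], [4, 0, 1], [0, 1, 0]], D = diag(0, 3, 3), P⁻¹ = [[1, 0, 2], [0, 0, 1], [-4, 1, -8]].
Q³ = P·diag(0, 27, 27)·P⁻¹ = [[0, 0, -54], [-108, 27, -216], [0, 0, 27]].
The requested entry is -54.

-54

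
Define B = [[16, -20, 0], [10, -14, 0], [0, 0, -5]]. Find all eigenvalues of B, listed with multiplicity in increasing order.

-5, -4, 6

Characteristic polynomial: p(λ) = λ^3 + 3λ^2 - 34λ - 120 = (λ - 6)(λ + 4)(λ + 5).
Roots (with multiplicity): -5, -4, 6.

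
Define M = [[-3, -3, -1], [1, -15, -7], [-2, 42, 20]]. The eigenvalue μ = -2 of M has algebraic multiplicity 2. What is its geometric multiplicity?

1

M + 2I = [[-1, -3, -1], [1, -13, -7], [-2, 42, 22]].
This matrix has rank 2, so its null space has dimension 3 − 2 = 1.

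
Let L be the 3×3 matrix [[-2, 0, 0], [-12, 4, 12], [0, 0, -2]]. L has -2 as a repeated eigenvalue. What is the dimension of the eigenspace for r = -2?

2

L + 2I = [[0, 0, 0], [-12, 6, 12], [0, 0, 0]].
This matrix has rank 1, so its null space has dimension 3 − 1 = 2.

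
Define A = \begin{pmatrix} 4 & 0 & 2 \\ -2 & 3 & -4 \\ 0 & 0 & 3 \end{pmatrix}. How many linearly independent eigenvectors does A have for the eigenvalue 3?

A − 3I = [[1, 0, 2], [-2, 0, -4], [0, 0, 0]].
This matrix has rank 1, so its null space has dimension 3 − 1 = 2.

2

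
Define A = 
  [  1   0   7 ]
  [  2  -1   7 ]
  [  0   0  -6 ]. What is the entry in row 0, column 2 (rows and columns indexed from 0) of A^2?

Characteristic polynomial: t^3 + 6t^2 - t - 6 = (t - 1)(t + 1)(t + 6), so the eigenvalues are -6, -1, 1.
t=1: eigenvector (1, 1, 0).
t=-1: eigenvector (0, 1, 0).
t=-6: eigenvector (-1, -1, 1).
P = [[1, 0, -1], [1, 1, -1], [0, 0, 1]], D = diag(1, -1, -6), P⁻¹ = [[1, 0, 1], [-1, 1, 0], [0, 0, 1]].
A² = P·diag(1, 1, 36)·P⁻¹ = [[1, 0, -35], [0, 1, -35], [0, 0, 36]].
The requested entry is -35.

-35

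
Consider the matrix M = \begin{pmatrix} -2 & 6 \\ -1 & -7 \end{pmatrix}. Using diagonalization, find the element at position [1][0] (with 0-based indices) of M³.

-61

Characteristic polynomial: μ^2 + 9μ + 20 = (μ + 4)(μ + 5), so the eigenvalues are -5, -4.
μ=-4: eigenvector (3, -1).
μ=-5: eigenvector (-2, 1).
P = [[3, -2], [-1, 1]], D = diag(-4, -5), P⁻¹ = [[1, 2], [1, 3]].
M³ = P·diag(-64, -125)·P⁻¹ = [[58, 366], [-61, -247]].
The requested entry is -61.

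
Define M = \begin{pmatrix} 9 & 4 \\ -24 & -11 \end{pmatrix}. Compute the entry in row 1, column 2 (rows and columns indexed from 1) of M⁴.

-80

Characteristic polynomial: t^2 + 2t - 3 = (t - 1)(t + 3), so the eigenvalues are -3, 1.
t=-3: eigenvector (-1, 3).
t=1: eigenvector (1, -2).
P = [[-1, 1], [3, -2]], D = diag(-3, 1), P⁻¹ = [[2, 1], [3, 1]].
M⁴ = P·diag(81, 1)·P⁻¹ = [[-159, -80], [480, 241]].
The requested entry is -80.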